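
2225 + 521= 2746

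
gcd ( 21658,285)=1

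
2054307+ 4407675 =6461982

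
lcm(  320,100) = 1600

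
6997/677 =6997/677 = 10.34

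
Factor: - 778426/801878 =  - 863/889 = - 7^( - 1 )*127^( - 1)*863^1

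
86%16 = 6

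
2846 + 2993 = 5839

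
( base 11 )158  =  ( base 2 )10111000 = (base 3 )20211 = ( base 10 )184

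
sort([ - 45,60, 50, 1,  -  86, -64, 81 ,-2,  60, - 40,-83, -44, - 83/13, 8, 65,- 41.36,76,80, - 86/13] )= [ - 86, -83, - 64,  -  45,-44,-41.36 , - 40, -86/13,-83/13,-2,1,8,50 , 60,60,65, 76, 80, 81] 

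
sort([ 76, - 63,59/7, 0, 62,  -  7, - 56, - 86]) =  [ -86, - 63, - 56, -7,0 , 59/7,62,76 ] 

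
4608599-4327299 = 281300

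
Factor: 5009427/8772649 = 3^2 * 199^1 * 2797^1 *8772649^(-1 ) 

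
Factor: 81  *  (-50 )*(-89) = 360450=2^1*3^4* 5^2 * 89^1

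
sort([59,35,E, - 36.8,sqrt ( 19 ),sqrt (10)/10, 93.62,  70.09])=[- 36.8,  sqrt (10 )/10, E,sqrt (19), 35 , 59, 70.09,  93.62]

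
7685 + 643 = 8328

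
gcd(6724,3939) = 1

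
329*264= 86856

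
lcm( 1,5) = 5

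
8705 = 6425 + 2280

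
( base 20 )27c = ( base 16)3B8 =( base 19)2C2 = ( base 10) 952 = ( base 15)437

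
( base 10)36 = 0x24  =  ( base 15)26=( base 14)28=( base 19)1h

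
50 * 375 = 18750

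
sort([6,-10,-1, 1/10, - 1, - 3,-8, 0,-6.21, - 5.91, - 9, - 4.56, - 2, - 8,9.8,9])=[ - 10,-9, - 8,- 8, - 6.21, - 5.91, - 4.56,  -  3,-2,  -  1, - 1,0, 1/10,6, 9,9.8]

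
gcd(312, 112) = 8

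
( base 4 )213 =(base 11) 36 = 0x27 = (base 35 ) 14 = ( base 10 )39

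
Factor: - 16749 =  - 3^2 * 1861^1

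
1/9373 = 1/9373 = 0.00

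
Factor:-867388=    - 2^2*19^1 * 101^1  *113^1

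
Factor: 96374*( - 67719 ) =-6526350906 = - 2^1 * 3^1*22573^1 *48187^1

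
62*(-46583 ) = -2888146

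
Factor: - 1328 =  - 2^4 * 83^1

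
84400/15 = 16880/3 = 5626.67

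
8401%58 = 49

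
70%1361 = 70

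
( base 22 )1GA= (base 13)501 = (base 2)1101001110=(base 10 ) 846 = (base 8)1516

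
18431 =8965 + 9466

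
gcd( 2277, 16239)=3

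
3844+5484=9328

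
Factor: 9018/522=3^1*29^(  -  1)*167^1 = 501/29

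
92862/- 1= - 92862/1 = - 92862.00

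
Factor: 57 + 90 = 147= 3^1*7^2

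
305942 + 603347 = 909289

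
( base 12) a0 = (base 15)80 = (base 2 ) 1111000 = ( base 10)120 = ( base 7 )231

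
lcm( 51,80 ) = 4080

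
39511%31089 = 8422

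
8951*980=8771980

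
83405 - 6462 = 76943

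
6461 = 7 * 923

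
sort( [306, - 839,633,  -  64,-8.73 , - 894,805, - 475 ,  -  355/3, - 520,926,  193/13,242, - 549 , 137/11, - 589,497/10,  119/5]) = [ - 894, - 839, - 589,-549, - 520, - 475,-355/3,- 64, - 8.73,137/11,193/13,119/5,497/10, 242,306, 633,805 , 926]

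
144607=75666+68941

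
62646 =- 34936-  - 97582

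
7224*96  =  693504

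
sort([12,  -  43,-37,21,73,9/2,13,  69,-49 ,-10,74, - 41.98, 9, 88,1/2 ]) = [ - 49, - 43,-41.98 , - 37, - 10,1/2,9/2,9,12,13, 21,69,  73,74, 88] 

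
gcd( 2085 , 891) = 3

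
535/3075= 107/615 = 0.17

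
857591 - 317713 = 539878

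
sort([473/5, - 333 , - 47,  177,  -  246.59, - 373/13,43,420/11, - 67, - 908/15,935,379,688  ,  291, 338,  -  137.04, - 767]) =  [ - 767,- 333, - 246.59, - 137.04, - 67, - 908/15, - 47,-373/13,420/11,43, 473/5,177,291,  338, 379, 688,  935] 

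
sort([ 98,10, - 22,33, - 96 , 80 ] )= [ - 96, - 22, 10, 33,80,98 ] 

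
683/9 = 683/9  =  75.89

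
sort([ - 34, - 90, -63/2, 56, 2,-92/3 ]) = [-90,-34,-63/2, - 92/3, 2,56] 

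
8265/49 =168 + 33/49 = 168.67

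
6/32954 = 3/16477 = 0.00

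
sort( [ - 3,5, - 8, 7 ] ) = [-8, - 3,5 , 7]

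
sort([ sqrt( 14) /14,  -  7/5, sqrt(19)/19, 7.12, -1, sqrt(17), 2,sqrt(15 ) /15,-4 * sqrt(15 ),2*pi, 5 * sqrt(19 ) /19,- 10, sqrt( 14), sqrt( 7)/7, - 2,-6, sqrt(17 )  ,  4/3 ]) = [-4*sqrt(15 ), -10, - 6, - 2,-7/5,  -  1 , sqrt(19 ) /19,  sqrt (15 ) /15,  sqrt(14) /14,sqrt( 7)/7,5 * sqrt(19)/19,4/3,2, sqrt( 14),sqrt(17) , sqrt( 17),  2*pi,7.12]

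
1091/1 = 1091  =  1091.00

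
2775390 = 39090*71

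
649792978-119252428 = 530540550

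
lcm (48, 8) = 48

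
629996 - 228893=401103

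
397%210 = 187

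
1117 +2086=3203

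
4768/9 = 4768/9 = 529.78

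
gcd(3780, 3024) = 756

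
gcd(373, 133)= 1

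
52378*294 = 15399132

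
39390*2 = 78780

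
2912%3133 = 2912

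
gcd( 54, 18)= 18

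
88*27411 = 2412168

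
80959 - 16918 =64041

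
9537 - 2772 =6765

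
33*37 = 1221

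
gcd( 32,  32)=32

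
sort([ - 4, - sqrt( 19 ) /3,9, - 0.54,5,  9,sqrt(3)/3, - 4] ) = [  -  4, - 4, - sqrt( 19)/3, - 0.54,sqrt(3)/3, 5, 9,9]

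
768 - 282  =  486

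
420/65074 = 210/32537  =  0.01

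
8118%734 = 44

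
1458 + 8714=10172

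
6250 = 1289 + 4961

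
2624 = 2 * 1312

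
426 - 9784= - 9358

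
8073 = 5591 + 2482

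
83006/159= 522+8/159 = 522.05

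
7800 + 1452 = 9252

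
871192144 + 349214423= 1220406567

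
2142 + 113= 2255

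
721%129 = 76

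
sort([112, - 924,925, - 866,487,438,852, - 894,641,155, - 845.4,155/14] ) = [ - 924, - 894, - 866, - 845.4,155/14,112 , 155,438  ,  487, 641,852,925]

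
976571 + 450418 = 1426989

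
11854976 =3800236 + 8054740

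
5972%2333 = 1306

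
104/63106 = 52/31553  =  0.00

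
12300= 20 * 615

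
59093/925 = 59093/925 = 63.88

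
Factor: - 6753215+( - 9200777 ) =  - 2^3*811^1*2459^1 =-15953992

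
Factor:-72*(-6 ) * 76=2^6*3^3*19^1 = 32832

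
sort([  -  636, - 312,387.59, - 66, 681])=[ - 636, - 312, - 66, 387.59, 681 ]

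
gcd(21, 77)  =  7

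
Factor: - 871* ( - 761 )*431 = 13^1*67^1*431^1*761^1 = 285680161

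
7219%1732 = 291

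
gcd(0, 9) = 9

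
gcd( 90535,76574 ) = 1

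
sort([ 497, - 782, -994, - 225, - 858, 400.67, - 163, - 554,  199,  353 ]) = [ - 994, - 858 , - 782, - 554, - 225, - 163, 199,353,  400.67,497]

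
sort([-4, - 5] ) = [ - 5,-4]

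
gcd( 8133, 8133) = 8133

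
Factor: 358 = 2^1*179^1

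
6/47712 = 1/7952 = 0.00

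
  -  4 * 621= - 2484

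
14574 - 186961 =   -  172387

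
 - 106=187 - 293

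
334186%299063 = 35123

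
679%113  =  1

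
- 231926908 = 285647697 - 517574605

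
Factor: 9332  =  2^2*2333^1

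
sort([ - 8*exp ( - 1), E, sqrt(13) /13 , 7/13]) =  [ - 8*exp(  -  1 ),sqrt (13) /13, 7/13,E ]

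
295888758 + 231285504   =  527174262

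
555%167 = 54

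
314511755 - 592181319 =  - 277669564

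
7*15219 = 106533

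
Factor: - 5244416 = -2^9*10243^1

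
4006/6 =2003/3 =667.67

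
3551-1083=2468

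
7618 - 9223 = -1605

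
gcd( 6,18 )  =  6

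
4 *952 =3808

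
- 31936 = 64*(-499 ) 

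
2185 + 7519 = 9704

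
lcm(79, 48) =3792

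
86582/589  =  146+588/589 = 147.00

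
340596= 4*85149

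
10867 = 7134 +3733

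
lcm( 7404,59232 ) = 59232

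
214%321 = 214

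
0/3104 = 0  =  0.00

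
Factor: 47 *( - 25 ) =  - 5^2*47^1 =-  1175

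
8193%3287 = 1619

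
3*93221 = 279663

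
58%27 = 4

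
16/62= 8/31=0.26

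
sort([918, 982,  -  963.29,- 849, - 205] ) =[  -  963.29,-849,- 205,918,982 ]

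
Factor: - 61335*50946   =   - 3124772910 = - 2^1*3^3 * 5^1*7^1 *29^1*47^1*1213^1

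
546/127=546/127 = 4.30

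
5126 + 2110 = 7236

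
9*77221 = 694989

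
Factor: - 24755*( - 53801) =1331843755 =5^1 * 11^1 * 67^1 * 73^1*4951^1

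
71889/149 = 71889/149 = 482.48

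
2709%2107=602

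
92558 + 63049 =155607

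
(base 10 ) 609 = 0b1001100001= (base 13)37b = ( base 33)if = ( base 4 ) 21201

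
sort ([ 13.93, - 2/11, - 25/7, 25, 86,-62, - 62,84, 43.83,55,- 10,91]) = [ - 62, - 62, - 10,- 25/7, - 2/11, 13.93, 25, 43.83,55, 84, 86,91] 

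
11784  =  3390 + 8394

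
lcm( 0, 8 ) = 0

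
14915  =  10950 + 3965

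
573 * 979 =560967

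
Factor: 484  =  2^2*11^2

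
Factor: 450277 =450277^1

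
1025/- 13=-1025/13 = - 78.85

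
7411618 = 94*78847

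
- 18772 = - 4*4693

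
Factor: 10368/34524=288/959 = 2^5*3^2*7^( - 1)*137^( - 1 ) 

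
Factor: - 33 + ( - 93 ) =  - 2^1*3^2*7^1 = -126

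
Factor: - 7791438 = - 2^1*3^1*1298573^1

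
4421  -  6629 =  -2208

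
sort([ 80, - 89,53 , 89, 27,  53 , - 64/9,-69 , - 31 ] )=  [  -  89, - 69, - 31 , - 64/9,27,  53, 53, 80, 89]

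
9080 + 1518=10598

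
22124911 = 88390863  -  66265952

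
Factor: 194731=19^1*37^1 * 277^1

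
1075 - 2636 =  - 1561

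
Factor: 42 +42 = 2^2*3^1*7^1  =  84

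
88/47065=88/47065 = 0.00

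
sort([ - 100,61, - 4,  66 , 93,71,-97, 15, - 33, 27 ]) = [-100 , - 97, - 33,  -  4 , 15,  27, 61, 66,71 , 93 ] 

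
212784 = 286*744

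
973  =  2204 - 1231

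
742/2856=53/204 = 0.26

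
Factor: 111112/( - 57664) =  - 817/424 = - 2^ ( - 3)*19^1*43^1*53^ ( - 1)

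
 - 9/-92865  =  3/30955 = 0.00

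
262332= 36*7287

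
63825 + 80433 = 144258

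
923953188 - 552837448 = 371115740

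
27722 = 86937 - 59215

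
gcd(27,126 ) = 9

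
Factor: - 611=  - 13^1*47^1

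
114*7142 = 814188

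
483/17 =28 + 7/17 =28.41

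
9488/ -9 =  - 1055 + 7/9 = -  1054.22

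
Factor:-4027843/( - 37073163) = 3^( - 1) * 479^( - 1)*25799^ (-1 )*4027843^1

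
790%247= 49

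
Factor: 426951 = 3^5*7^1 *251^1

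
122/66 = 61/33 =1.85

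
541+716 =1257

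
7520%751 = 10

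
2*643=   1286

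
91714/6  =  15285 + 2/3 = 15285.67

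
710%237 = 236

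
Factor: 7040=2^7*5^1*11^1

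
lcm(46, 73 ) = 3358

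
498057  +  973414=1471471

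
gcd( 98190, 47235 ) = 15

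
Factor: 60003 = 3^2*59^1*113^1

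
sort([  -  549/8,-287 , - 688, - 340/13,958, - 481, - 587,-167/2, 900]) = [ - 688,  -  587, -481, - 287, - 167/2, - 549/8,- 340/13,900, 958]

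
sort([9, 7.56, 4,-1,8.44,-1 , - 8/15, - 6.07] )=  [-6.07, - 1,-1  , - 8/15, 4, 7.56,8.44,  9 ]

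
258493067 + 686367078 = 944860145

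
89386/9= 89386/9 = 9931.78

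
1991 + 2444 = 4435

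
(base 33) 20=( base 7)123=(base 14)4A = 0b1000010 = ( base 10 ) 66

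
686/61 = 686/61 = 11.25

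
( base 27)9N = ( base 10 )266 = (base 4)10022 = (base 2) 100001010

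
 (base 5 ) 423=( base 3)11012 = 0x71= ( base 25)4D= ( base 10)113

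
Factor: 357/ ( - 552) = - 2^( - 3)*7^1*17^1*23^( - 1) = - 119/184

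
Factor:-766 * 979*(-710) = 2^2*5^1 * 11^1*71^1 * 89^1 * 383^1 = 532438940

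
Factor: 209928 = 2^3*3^1*8747^1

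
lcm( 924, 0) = 0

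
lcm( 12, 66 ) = 132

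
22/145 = 22/145 = 0.15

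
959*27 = 25893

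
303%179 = 124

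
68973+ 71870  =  140843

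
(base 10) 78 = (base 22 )3c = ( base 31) 2G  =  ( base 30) 2I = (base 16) 4E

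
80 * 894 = 71520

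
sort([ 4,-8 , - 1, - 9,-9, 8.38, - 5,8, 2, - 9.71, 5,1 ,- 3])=[ - 9.71, - 9, - 9,- 8, - 5, - 3, - 1,  1,2, 4,5,8, 8.38]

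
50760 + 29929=80689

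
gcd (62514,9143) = 1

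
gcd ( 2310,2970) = 330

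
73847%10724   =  9503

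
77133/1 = 77133 = 77133.00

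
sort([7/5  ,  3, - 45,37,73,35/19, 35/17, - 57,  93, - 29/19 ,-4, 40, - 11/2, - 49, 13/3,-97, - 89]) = [ - 97,- 89, - 57, - 49 , - 45, - 11/2, - 4, -29/19,7/5,35/19,35/17,3, 13/3,  37,40,73,93]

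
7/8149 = 7/8149 = 0.00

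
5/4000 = 1/800 = 0.00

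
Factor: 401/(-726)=-2^(  -  1) * 3^( - 1)*11^(- 2) * 401^1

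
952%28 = 0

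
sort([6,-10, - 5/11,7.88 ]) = [ - 10, - 5/11,6 , 7.88]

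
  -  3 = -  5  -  -2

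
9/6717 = 3/2239= 0.00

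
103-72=31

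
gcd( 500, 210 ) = 10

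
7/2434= 7/2434  =  0.00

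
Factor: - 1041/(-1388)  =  2^ ( - 2)*3^1 =3/4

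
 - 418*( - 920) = 384560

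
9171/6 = 1528+ 1/2 = 1528.50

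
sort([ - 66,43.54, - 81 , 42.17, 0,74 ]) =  [ - 81, - 66,  0,42.17, 43.54,74]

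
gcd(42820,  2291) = 1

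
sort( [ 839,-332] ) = [  -  332,  839]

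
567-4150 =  - 3583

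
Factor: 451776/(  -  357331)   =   - 34752/27487=- 2^6*3^1*181^1 * 27487^( - 1 ) 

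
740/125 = 5 +23/25= 5.92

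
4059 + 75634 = 79693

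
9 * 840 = 7560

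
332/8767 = 332/8767 =0.04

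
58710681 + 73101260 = 131811941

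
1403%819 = 584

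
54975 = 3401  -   - 51574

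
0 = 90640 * 0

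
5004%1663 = 15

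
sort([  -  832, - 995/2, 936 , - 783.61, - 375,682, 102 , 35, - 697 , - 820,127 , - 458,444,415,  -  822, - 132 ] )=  [ - 832, - 822, - 820, - 783.61, - 697, - 995/2, - 458,  -  375, - 132, 35, 102, 127, 415, 444,  682,936 ] 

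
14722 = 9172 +5550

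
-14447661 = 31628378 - 46076039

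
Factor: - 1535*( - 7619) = 5^1*19^1*307^1*401^1  =  11695165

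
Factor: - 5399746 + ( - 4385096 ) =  - 2^1 * 3^1* 127^1 *12841^1 = - 9784842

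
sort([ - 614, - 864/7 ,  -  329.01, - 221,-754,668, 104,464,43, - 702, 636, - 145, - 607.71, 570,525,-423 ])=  [ - 754,-702, - 614, - 607.71,-423,-329.01, - 221 , - 145 , - 864/7, 43,104, 464,525,570, 636,668] 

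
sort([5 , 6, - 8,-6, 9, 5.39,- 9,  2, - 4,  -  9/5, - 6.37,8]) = [  -  9, - 8, - 6.37,-6,-4, - 9/5, 2, 5,5.39, 6, 8,9]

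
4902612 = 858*5714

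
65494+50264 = 115758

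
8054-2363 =5691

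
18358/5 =3671+3/5   =  3671.60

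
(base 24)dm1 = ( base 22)GC9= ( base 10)8017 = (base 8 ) 17521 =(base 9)11887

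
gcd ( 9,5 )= 1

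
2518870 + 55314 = 2574184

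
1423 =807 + 616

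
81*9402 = 761562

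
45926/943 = 48 + 662/943 =48.70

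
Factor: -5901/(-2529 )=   7/3 = 3^( - 1 ) *7^1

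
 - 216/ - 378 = 4/7  =  0.57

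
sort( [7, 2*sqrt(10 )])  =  [ 2*sqrt( 10),7]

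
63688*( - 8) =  - 509504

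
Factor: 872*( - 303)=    - 2^3*3^1*101^1 * 109^1 = -264216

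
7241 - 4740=2501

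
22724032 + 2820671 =25544703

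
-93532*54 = - 5050728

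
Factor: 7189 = 7^1*13^1*79^1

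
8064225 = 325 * 24813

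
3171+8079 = 11250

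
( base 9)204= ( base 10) 166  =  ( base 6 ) 434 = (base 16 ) A6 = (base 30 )5g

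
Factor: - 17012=  -  2^2 * 4253^1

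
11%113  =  11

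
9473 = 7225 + 2248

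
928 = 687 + 241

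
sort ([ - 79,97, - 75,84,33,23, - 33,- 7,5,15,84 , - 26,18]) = [ - 79, - 75,-33 , - 26,-7, 5, 15, 18,23,33,84, 84, 97 ]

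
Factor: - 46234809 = -3^2*19^1*270379^1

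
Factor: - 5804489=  - 181^1*32069^1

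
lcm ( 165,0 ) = 0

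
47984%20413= 7158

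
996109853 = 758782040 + 237327813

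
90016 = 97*928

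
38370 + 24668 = 63038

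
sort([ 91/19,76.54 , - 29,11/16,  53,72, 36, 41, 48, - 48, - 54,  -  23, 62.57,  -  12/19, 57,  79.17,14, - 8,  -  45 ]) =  [ - 54,-48,  -  45,-29,- 23, - 8, - 12/19, 11/16,91/19, 14, 36,41,48,53,57,62.57, 72, 76.54, 79.17] 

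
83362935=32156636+51206299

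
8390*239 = 2005210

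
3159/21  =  150 + 3/7 = 150.43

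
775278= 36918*21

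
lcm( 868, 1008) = 31248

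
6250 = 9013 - 2763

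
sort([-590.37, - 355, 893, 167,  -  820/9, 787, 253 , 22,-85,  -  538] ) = [ - 590.37, - 538, - 355 , - 820/9, - 85,  22,167, 253,787,893]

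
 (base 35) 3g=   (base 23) 56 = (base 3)11111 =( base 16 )79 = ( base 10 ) 121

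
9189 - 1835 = 7354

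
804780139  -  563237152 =241542987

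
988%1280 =988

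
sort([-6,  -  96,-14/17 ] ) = [ - 96, - 6, - 14/17 ] 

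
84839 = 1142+83697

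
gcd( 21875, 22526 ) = 7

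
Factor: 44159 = 44159^1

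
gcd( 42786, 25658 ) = 2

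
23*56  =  1288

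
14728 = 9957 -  - 4771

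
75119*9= 676071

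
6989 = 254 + 6735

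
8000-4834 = 3166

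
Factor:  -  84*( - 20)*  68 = 2^6*3^1*5^1*7^1*17^1 = 114240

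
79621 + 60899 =140520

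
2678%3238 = 2678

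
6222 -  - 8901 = 15123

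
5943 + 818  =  6761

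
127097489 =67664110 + 59433379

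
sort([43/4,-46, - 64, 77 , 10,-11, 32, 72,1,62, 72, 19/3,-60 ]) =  [ - 64,-60,-46,  -  11, 1, 19/3, 10, 43/4, 32,62,72, 72, 77]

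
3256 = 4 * 814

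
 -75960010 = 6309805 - 82269815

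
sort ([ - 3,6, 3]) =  [ - 3, 3, 6]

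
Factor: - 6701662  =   -2^1*11^1*37^1*8233^1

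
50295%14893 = 5616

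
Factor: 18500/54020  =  25/73 = 5^2*73^( - 1) 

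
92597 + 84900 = 177497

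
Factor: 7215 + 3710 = 10925 = 5^2 * 19^1 * 23^1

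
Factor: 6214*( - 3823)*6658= -2^2*13^1*239^1*3329^1 * 3823^1=-158168260276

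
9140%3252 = 2636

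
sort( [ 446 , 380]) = [380, 446]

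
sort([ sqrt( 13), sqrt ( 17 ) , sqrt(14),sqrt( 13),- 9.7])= [  -  9.7 , sqrt ( 13) , sqrt( 13 ), sqrt(14) , sqrt( 17) ]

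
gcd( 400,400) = 400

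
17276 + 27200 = 44476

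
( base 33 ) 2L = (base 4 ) 1113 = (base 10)87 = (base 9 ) 106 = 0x57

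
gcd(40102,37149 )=1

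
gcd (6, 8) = 2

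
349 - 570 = -221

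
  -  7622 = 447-8069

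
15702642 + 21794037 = 37496679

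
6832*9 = 61488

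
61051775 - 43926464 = 17125311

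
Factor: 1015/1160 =2^(-3 ) * 7^1 = 7/8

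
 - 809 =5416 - 6225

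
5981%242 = 173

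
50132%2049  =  956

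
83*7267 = 603161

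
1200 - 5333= - 4133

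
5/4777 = 5/4777 = 0.00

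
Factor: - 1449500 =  - 2^2*5^3*13^1*223^1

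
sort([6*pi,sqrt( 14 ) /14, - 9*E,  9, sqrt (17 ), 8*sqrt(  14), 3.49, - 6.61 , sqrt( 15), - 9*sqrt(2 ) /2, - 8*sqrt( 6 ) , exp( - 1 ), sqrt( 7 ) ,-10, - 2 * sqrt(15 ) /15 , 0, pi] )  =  [ - 9 * E, - 8*sqrt (6 ), - 10,-6.61,-9*sqrt (2)/2, - 2 * sqrt ( 15 ) /15,0,  sqrt( 14 ) /14,exp( - 1 ), sqrt( 7 ),  pi, 3.49,  sqrt(15 ), sqrt( 17), 9, 6*pi,  8*sqrt( 14) ]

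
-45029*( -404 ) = 18191716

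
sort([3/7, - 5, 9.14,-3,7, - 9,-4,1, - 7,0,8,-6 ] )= [ - 9,  -  7,- 6, - 5, - 4, -3,0,3/7,1,7,  8,9.14]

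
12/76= 3/19  =  0.16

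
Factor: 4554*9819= 44715726  =  2^1* 3^4*11^1*23^1*1091^1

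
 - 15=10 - 25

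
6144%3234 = 2910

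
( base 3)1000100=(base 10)738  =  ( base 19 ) 20G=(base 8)1342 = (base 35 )l3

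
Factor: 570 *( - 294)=-167580 = -2^2*3^2 * 5^1*7^2 * 19^1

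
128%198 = 128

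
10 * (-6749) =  - 67490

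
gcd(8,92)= 4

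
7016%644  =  576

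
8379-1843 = 6536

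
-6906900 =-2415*2860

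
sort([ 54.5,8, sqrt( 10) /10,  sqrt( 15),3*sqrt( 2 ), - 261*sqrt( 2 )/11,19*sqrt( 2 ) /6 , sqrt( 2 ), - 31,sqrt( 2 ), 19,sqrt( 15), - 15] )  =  [- 261*sqrt( 2) /11, - 31, - 15,sqrt(10)/10,sqrt( 2 ),sqrt(2 ),sqrt( 15), sqrt( 15 ),3 * sqrt( 2 ),19*sqrt(2 ) /6,8 , 19,54.5 ]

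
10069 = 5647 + 4422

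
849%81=39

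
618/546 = 103/91 = 1.13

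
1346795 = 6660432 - 5313637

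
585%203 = 179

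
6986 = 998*7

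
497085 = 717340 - 220255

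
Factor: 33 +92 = 5^3 = 125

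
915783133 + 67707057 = 983490190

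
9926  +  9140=19066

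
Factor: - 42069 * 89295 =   -  3756551355 = -3^2*5^1*37^1*379^1 *5953^1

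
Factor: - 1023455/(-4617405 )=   204691/923481 = 3^ (-4 )*13^ ( - 1)* 107^1*877^(  -  1 )*1913^1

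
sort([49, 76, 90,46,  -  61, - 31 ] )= [ - 61, - 31,46 , 49,76,  90] 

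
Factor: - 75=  - 3^1*5^2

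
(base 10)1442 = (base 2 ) 10110100010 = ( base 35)167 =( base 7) 4130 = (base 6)10402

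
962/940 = 481/470=1.02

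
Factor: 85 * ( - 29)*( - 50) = 123250 = 2^1*5^3 *17^1*29^1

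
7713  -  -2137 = 9850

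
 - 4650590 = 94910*( - 49)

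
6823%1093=265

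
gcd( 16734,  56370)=6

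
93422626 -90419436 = 3003190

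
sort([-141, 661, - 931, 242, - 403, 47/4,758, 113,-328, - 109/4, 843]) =[ - 931,-403,-328, - 141, - 109/4, 47/4,113, 242, 661,758, 843]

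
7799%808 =527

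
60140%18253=5381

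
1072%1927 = 1072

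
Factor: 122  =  2^1*61^1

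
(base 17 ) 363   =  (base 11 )804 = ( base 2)1111001100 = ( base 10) 972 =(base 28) 16K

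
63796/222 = 287 + 41/111 = 287.37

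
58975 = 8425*7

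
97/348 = 97/348  =  0.28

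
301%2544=301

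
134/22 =6 + 1/11= 6.09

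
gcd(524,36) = 4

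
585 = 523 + 62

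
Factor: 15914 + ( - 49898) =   -  33984  =  - 2^6 * 3^2*59^1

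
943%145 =73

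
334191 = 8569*39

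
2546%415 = 56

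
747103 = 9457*79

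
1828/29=63 +1/29 =63.03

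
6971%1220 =871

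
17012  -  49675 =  - 32663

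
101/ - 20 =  - 101/20 = - 5.05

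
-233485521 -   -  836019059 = 602533538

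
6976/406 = 3488/203 = 17.18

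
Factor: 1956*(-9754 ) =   -  2^3*3^1 * 163^1*4877^1 = - 19078824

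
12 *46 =552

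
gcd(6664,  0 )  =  6664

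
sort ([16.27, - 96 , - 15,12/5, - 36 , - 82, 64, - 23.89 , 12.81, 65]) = [ - 96, - 82, - 36 , - 23.89,-15 , 12/5,12.81 , 16.27 , 64, 65 ]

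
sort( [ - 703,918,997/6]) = [  -  703,997/6,918]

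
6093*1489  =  9072477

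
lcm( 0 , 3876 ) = 0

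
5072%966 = 242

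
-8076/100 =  - 81+6/25 =- 80.76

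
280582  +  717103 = 997685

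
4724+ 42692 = 47416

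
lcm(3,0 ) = 0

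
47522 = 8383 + 39139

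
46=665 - 619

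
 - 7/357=  -  1 + 50/51 = -0.02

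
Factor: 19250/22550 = 35/41 = 5^1* 7^1*41^ ( - 1 ) 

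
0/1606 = 0 = 0.00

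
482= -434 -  - 916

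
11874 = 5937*2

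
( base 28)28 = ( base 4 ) 1000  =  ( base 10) 64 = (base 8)100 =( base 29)26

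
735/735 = 1 = 1.00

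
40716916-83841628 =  - 43124712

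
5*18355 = 91775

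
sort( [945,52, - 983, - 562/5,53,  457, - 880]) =[ - 983 , - 880, -562/5, 52,53, 457, 945] 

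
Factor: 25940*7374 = 2^3*3^1*5^1*1229^1*1297^1 = 191281560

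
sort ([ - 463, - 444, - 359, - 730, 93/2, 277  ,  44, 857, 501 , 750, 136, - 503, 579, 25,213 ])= [ - 730, - 503, - 463, - 444, - 359,  25, 44,93/2 , 136,  213, 277, 501,  579,  750,857 ]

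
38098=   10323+27775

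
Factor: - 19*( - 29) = 19^1*29^1= 551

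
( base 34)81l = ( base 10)9303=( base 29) B1N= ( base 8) 22127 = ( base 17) 1F34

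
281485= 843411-561926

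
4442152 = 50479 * 88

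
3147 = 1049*3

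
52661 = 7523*7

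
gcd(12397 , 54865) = 1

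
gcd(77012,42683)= 1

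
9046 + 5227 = 14273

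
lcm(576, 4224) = 12672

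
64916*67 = 4349372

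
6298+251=6549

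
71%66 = 5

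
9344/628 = 14 + 138/157 = 14.88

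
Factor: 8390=2^1*5^1*839^1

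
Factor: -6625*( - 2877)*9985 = 190315348125 = 3^1*5^4*7^1*53^1*137^1*1997^1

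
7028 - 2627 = 4401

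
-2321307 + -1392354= - 3713661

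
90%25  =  15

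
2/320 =1/160 = 0.01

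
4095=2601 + 1494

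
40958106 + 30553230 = 71511336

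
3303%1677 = 1626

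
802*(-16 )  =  -12832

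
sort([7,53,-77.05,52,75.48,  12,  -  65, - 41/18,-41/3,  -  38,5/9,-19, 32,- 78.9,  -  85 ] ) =[  -  85, - 78.9, - 77.05,-65, - 38,- 19,- 41/3, - 41/18, 5/9,7, 12,  32, 52, 53, 75.48]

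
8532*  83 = 708156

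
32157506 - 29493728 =2663778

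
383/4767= 383/4767=0.08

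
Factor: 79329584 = 2^4*1187^1*4177^1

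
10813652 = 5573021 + 5240631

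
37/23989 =37/23989=0.00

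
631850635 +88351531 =720202166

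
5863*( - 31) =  - 181753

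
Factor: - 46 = - 2^1*23^1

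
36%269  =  36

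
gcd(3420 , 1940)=20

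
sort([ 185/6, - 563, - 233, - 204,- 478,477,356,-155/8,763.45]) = [ - 563  , - 478, -233,-204,  -  155/8, 185/6,356, 477,763.45 ]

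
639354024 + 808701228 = 1448055252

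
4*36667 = 146668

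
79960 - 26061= 53899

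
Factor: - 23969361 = - 3^1*13^1*43^1*14293^1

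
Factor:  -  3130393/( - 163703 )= 7^1 * 127^( - 1)*337^1*1289^( - 1) * 1327^1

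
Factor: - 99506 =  - 2^1 * 11^1*4523^1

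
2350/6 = 1175/3 = 391.67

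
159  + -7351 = - 7192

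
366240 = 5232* 70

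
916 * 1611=1475676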